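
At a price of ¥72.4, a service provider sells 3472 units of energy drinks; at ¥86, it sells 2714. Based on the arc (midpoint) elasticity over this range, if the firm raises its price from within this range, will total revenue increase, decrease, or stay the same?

Arc ε = (-758/13.6)(79.20/3093.0) ≈ -1.427.
|ε| = 1.43 > 1, so demand is elastic. A price rise therefore reduces total revenue.

decrease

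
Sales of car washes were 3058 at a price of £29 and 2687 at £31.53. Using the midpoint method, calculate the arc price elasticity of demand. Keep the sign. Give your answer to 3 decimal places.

ΔQ = 2687 − 3058 = -371; ΔP = 31.53 − 29 = 2.53.
Midpoints: P̄ = 30.27, Q̄ = 2872.5.
ε = (ΔQ/ΔP)(P̄/Q̄) = (-371/2.53)(30.27/2872.5).

-1.545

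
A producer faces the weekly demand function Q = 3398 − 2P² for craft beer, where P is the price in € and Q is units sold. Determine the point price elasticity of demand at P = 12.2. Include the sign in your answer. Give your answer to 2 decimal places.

-0.19

At P = 12.2, Q = 3100.320.
dQ/dP = −4P = -48.800.
ε = (dQ/dP)(P/Q) = (-48.800)(12.2/3100.320).
|ε| < 1, so demand is inelastic at this price.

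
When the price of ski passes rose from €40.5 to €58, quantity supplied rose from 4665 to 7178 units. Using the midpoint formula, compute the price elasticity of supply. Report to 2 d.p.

1.19

ΔQ = 7178 − 4665 = 2513; ΔP = 58 − 40.5 = 17.5.
Midpoints: P̄ = 49.25, Q̄ = 5921.5.
ε_s = (ΔQ/ΔP)(P̄/Q̄) = (2513/17.5)(49.25/5921.5).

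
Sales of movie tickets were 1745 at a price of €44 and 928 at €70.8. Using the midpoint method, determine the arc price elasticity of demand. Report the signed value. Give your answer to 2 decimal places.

ΔQ = 928 − 1745 = -817; ΔP = 70.8 − 44 = 26.8.
Midpoints: P̄ = 57.40, Q̄ = 1336.5.
ε = (ΔQ/ΔP)(P̄/Q̄) = (-817/26.8)(57.40/1336.5).

-1.31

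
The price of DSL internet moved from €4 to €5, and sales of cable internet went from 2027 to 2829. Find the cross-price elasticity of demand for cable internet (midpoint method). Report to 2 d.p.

1.49

ΔQ_x = 2829 − 2027 = 802; ΔP_y = 5 − 4 = 1.
Midpoints: P̄_y = 4.50, Q̄_x = 2428.0.
ε_xy = (ΔQ_x/ΔP_y)(P̄_y/Q̄_x) = (802/1)(4.50/2428.0).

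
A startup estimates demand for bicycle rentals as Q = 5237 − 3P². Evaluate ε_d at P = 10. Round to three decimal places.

At P = 10, Q = 4937.
dQ/dP = −6P = -60.
ε = (dQ/dP)(P/Q) = (-60)(10/4937).

-0.122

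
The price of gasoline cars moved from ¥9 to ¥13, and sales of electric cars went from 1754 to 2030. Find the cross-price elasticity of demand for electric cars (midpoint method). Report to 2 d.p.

0.40

ΔQ_x = 2030 − 1754 = 276; ΔP_y = 13 − 9 = 4.
Midpoints: P̄_y = 11.00, Q̄_x = 1892.0.
ε_xy = (ΔQ_x/ΔP_y)(P̄_y/Q̄_x) = (276/4)(11.00/1892.0).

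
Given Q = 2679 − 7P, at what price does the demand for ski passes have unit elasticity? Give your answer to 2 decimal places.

For linear demand Q = a − bP, ε = −bP/(a − bP). |ε| = 1 when bP = a − bP, i.e. P = a/(2b).
P = 2679/(2·7) = 2679/14 = 191.3571.

191.36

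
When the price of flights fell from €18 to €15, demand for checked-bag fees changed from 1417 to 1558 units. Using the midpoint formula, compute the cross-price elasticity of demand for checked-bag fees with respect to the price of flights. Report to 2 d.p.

ΔQ_x = 1558 − 1417 = 141; ΔP_y = 15 − 18 = -3.
Midpoints: P̄_y = 16.50, Q̄_x = 1487.5.
ε_xy = (ΔQ_x/ΔP_y)(P̄_y/Q̄_x) = (141/-3)(16.50/1487.5).
ε_xy < 0, so the goods are complements.

-0.52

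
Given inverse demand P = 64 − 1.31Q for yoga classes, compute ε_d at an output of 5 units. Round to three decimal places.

At Q = 5, P = 64 − 1.31(5) = 57.45.
dP/dQ = −1.31, so dQ/dP = 1/(−1.31) = -0.763.
ε = (dQ/dP)(P/Q) = (-0.763)(57.45/5).

-8.771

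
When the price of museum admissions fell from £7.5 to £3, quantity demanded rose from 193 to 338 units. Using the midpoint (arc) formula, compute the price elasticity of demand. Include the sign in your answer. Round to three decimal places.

ΔQ = 338 − 193 = 145; ΔP = 3 − 7.5 = -4.5.
Midpoints: P̄ = 5.25, Q̄ = 265.5.
ε = (ΔQ/ΔP)(P̄/Q̄) = (145/-4.5)(5.25/265.5).

-0.637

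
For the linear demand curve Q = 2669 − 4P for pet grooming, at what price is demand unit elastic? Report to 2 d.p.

333.63

For linear demand Q = a − bP, ε = −bP/(a − bP). |ε| = 1 when bP = a − bP, i.e. P = a/(2b).
P = 2669/(2·4) = 2669/8 = 333.6250.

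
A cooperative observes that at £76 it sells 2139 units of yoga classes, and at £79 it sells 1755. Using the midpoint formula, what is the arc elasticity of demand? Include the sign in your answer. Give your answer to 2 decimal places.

ΔQ = 1755 − 2139 = -384; ΔP = 79 − 76 = 3.
Midpoints: P̄ = 77.50, Q̄ = 1947.0.
ε = (ΔQ/ΔP)(P̄/Q̄) = (-384/3)(77.50/1947.0).

-5.10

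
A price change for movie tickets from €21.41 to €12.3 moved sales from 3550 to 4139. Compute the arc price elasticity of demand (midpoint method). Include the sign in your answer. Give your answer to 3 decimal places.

ΔQ = 4139 − 3550 = 589; ΔP = 12.3 − 21.41 = -9.11.
Midpoints: P̄ = 16.86, Q̄ = 3844.5.
ε = (ΔQ/ΔP)(P̄/Q̄) = (589/-9.11)(16.86/3844.5).

-0.283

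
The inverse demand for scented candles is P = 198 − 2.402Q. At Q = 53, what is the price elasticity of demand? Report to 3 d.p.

At Q = 53, P = 198 − 2.402(53) = 70.69.
dP/dQ = −2.402, so dQ/dP = 1/(−2.402) = -0.416.
ε = (dQ/dP)(P/Q) = (-0.416)(70.69/53).

-0.555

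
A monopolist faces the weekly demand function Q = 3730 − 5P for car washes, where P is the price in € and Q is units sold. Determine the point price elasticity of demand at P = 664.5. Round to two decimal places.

At P = 664.5, Q = 407.500.
dQ/dP = −5.
ε = (dQ/dP)(P/Q) = (-5)(664.5/407.500).

-8.15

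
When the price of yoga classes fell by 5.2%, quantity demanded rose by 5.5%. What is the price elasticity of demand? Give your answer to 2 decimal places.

-1.06

ε = %ΔQ / %ΔP = (5.5)/(-5.2) = -1.058.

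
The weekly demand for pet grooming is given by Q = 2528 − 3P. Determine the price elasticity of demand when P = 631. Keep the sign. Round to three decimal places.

At P = 631, Q = 635.
dQ/dP = −3.
ε = (dQ/dP)(P/Q) = (-3)(631/635).
|ε| > 1, so demand is elastic at this price.

-2.981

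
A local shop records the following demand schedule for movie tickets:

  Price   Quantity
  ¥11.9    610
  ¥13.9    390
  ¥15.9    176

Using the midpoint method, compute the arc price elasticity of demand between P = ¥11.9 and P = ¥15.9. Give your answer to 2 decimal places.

-3.84

At P = 11.9, Q = 610; at P = 15.9, Q = 176.
ΔQ = -434, ΔP = 4.0. Midpoints: P̄ = 13.90, Q̄ = 393.0.
ε = (ΔQ/ΔP)(P̄/Q̄) = (-434/4.0)(13.90/393.0).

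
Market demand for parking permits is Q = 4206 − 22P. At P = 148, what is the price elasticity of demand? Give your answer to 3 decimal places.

-3.427

At P = 148, Q = 950.
dQ/dP = −22.
ε = (dQ/dP)(P/Q) = (-22)(148/950).
|ε| > 1, so demand is elastic at this price.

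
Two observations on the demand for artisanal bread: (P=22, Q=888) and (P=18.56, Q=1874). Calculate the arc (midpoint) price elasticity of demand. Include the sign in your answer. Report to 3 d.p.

-4.209

ΔQ = 1874 − 888 = 986; ΔP = 18.56 − 22 = -3.44.
Midpoints: P̄ = 20.28, Q̄ = 1381.0.
ε = (ΔQ/ΔP)(P̄/Q̄) = (986/-3.44)(20.28/1381.0).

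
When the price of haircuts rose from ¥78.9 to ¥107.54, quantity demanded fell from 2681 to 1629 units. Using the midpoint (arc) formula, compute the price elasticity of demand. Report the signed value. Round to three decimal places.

-1.589

ΔQ = 1629 − 2681 = -1052; ΔP = 107.54 − 78.9 = 28.64.
Midpoints: P̄ = 93.22, Q̄ = 2155.0.
ε = (ΔQ/ΔP)(P̄/Q̄) = (-1052/28.64)(93.22/2155.0).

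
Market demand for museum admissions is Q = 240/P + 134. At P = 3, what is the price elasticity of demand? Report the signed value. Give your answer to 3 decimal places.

-0.374

At P = 3, Q = 214.
dQ/dP = −240/P² = -26.667.
ε = (dQ/dP)(P/Q) = (-26.667)(3/214).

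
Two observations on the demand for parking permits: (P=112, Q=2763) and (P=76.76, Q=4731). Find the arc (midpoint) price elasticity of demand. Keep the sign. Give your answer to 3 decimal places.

-1.407

ΔQ = 4731 − 2763 = 1968; ΔP = 76.76 − 112 = -35.24.
Midpoints: P̄ = 94.38, Q̄ = 3747.0.
ε = (ΔQ/ΔP)(P̄/Q̄) = (1968/-35.24)(94.38/3747.0).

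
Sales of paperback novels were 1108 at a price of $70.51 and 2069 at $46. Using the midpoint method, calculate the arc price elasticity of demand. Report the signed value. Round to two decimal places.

-1.44

ΔQ = 2069 − 1108 = 961; ΔP = 46 − 70.51 = -24.51.
Midpoints: P̄ = 58.26, Q̄ = 1588.5.
ε = (ΔQ/ΔP)(P̄/Q̄) = (961/-24.51)(58.26/1588.5).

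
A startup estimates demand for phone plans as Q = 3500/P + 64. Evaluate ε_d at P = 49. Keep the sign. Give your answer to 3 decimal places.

At P = 49, Q = 135.429.
dQ/dP = −3500/P² = -1.458.
ε = (dQ/dP)(P/Q) = (-1.458)(49/135.429).

-0.527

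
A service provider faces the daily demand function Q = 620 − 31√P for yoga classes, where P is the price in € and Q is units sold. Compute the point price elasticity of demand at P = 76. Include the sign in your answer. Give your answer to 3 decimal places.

-0.386

At P = 76, Q = 349.748.
dQ/dP = −31/(2√P) = -1.778.
ε = (dQ/dP)(P/Q) = (-1.778)(76/349.748).
|ε| < 1, so demand is inelastic at this price.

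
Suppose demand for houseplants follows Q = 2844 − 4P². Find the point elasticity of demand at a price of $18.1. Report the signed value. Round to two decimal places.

-1.71

At P = 18.1, Q = 1533.560.
dQ/dP = −8P = -144.800.
ε = (dQ/dP)(P/Q) = (-144.800)(18.1/1533.560).
|ε| > 1, so demand is elastic at this price.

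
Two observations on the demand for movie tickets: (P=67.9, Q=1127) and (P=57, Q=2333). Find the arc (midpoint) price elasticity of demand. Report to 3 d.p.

ΔQ = 2333 − 1127 = 1206; ΔP = 57 − 67.9 = -10.9.
Midpoints: P̄ = 62.45, Q̄ = 1730.0.
ε = (ΔQ/ΔP)(P̄/Q̄) = (1206/-10.9)(62.45/1730.0).

-3.994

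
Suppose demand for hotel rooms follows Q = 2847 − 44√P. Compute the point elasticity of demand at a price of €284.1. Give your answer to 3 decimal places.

At P = 284.1, Q = 2105.368.
dQ/dP = −44/(2√P) = -1.305.
ε = (dQ/dP)(P/Q) = (-1.305)(284.1/2105.368).

-0.176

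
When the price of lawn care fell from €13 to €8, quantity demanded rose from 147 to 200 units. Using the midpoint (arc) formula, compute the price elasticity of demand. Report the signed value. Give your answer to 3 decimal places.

-0.641

ΔQ = 200 − 147 = 53; ΔP = 8 − 13 = -5.
Midpoints: P̄ = 10.50, Q̄ = 173.5.
ε = (ΔQ/ΔP)(P̄/Q̄) = (53/-5)(10.50/173.5).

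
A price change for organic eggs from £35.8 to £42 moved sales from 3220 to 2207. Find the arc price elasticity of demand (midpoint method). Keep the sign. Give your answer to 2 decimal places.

-2.34

ΔQ = 2207 − 3220 = -1013; ΔP = 42 − 35.8 = 6.2.
Midpoints: P̄ = 38.90, Q̄ = 2713.5.
ε = (ΔQ/ΔP)(P̄/Q̄) = (-1013/6.2)(38.90/2713.5).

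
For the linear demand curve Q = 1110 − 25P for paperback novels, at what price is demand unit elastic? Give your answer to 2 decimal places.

For linear demand Q = a − bP, ε = −bP/(a − bP). |ε| = 1 when bP = a − bP, i.e. P = a/(2b).
P = 1110/(2·25) = 1110/50 = 22.2000.

22.20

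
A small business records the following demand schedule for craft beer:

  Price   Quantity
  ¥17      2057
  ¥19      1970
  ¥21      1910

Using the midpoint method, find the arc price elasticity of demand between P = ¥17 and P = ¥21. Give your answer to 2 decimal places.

-0.35

At P = 17, Q = 2057; at P = 21, Q = 1910.
ΔQ = -147, ΔP = 4. Midpoints: P̄ = 19.00, Q̄ = 1983.5.
ε = (ΔQ/ΔP)(P̄/Q̄) = (-147/4)(19.00/1983.5).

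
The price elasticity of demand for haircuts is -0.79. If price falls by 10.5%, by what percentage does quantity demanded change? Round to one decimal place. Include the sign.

%ΔQ ≈ ε × %ΔP = (-0.79)(-10.5%) = 8.29%.

8.3%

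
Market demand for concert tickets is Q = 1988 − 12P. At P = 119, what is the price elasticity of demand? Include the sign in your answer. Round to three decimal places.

-2.550

At P = 119, Q = 560.
dQ/dP = −12.
ε = (dQ/dP)(P/Q) = (-12)(119/560).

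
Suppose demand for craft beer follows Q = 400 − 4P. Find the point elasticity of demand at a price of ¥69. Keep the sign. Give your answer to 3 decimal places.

-2.226

At P = 69, Q = 124.
dQ/dP = −4.
ε = (dQ/dP)(P/Q) = (-4)(69/124).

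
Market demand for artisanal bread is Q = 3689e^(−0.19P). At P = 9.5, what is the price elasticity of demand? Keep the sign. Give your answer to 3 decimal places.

At P = 9.5, Q = 606.746.
dQ/dP = −0.19·3689e^(−0.19P) = −0.19Q = -115.282.
ε = (dQ/dP)(P/Q) = (-115.282)(9.5/606.746).
|ε| > 1, so demand is elastic at this price.

-1.805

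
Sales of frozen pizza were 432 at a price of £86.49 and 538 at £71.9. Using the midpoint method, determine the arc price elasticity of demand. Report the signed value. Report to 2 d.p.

-1.19

ΔQ = 538 − 432 = 106; ΔP = 71.9 − 86.49 = -14.59.
Midpoints: P̄ = 79.19, Q̄ = 485.0.
ε = (ΔQ/ΔP)(P̄/Q̄) = (106/-14.59)(79.19/485.0).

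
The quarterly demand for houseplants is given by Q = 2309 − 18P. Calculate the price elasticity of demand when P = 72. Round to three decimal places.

At P = 72, Q = 1013.
dQ/dP = −18.
ε = (dQ/dP)(P/Q) = (-18)(72/1013).

-1.279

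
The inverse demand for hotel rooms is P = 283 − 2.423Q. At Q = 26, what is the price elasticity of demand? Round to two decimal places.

-3.49

At Q = 26, P = 283 − 2.423(26) = 220.00.
dP/dQ = −2.423, so dQ/dP = 1/(−2.423) = -0.413.
ε = (dQ/dP)(P/Q) = (-0.413)(220.00/26).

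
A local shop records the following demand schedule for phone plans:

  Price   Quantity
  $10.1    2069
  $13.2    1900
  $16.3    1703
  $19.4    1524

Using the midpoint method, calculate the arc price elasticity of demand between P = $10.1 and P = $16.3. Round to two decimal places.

-0.41

At P = 10.1, Q = 2069; at P = 16.3, Q = 1703.
ΔQ = -366, ΔP = 6.2. Midpoints: P̄ = 13.20, Q̄ = 1886.0.
ε = (ΔQ/ΔP)(P̄/Q̄) = (-366/6.2)(13.20/1886.0).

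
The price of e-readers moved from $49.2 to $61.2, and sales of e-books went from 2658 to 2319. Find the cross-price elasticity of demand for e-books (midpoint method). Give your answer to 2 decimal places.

ΔQ_x = 2319 − 2658 = -339; ΔP_y = 61.2 − 49.2 = 12.
Midpoints: P̄_y = 55.20, Q̄_x = 2488.5.
ε_xy = (ΔQ_x/ΔP_y)(P̄_y/Q̄_x) = (-339/12)(55.20/2488.5).
ε_xy < 0, so the goods are complements.

-0.63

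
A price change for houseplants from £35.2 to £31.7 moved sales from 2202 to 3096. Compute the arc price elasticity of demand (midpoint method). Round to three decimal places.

ΔQ = 3096 − 2202 = 894; ΔP = 31.7 − 35.2 = -3.5.
Midpoints: P̄ = 33.45, Q̄ = 2649.0.
ε = (ΔQ/ΔP)(P̄/Q̄) = (894/-3.5)(33.45/2649.0).

-3.225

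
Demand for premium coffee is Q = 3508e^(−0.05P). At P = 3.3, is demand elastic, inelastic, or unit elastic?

Q = 2974.411, dQ/dP = -148.721.
ε = (dQ/dP)(P/Q) ≈ -0.165.
|ε| = 0.16 < 1.

inelastic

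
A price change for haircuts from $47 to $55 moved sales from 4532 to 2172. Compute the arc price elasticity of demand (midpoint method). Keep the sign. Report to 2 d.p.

ΔQ = 2172 − 4532 = -2360; ΔP = 55 − 47 = 8.
Midpoints: P̄ = 51.00, Q̄ = 3352.0.
ε = (ΔQ/ΔP)(P̄/Q̄) = (-2360/8)(51.00/3352.0).

-4.49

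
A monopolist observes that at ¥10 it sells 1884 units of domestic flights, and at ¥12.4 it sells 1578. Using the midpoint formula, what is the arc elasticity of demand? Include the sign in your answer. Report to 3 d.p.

-0.825

ΔQ = 1578 − 1884 = -306; ΔP = 12.4 − 10 = 2.4.
Midpoints: P̄ = 11.20, Q̄ = 1731.0.
ε = (ΔQ/ΔP)(P̄/Q̄) = (-306/2.4)(11.20/1731.0).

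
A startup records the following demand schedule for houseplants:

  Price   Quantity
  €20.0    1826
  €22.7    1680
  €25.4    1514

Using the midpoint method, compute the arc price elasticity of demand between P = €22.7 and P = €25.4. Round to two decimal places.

-0.93

At P = 22.7, Q = 1680; at P = 25.4, Q = 1514.
ΔQ = -166, ΔP = 2.7. Midpoints: P̄ = 24.05, Q̄ = 1597.0.
ε = (ΔQ/ΔP)(P̄/Q̄) = (-166/2.7)(24.05/1597.0).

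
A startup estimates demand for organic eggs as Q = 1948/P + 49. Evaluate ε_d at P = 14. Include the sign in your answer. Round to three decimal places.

-0.740

At P = 14, Q = 188.143.
dQ/dP = −1948/P² = -9.939.
ε = (dQ/dP)(P/Q) = (-9.939)(14/188.143).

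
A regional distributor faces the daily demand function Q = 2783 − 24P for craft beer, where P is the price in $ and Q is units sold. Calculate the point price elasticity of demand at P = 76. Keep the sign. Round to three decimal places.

At P = 76, Q = 959.
dQ/dP = −24.
ε = (dQ/dP)(P/Q) = (-24)(76/959).

-1.902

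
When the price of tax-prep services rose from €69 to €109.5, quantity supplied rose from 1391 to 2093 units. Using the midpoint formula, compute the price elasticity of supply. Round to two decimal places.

0.89

ΔQ = 2093 − 1391 = 702; ΔP = 109.5 − 69 = 40.5.
Midpoints: P̄ = 89.25, Q̄ = 1742.0.
ε_s = (ΔQ/ΔP)(P̄/Q̄) = (702/40.5)(89.25/1742.0).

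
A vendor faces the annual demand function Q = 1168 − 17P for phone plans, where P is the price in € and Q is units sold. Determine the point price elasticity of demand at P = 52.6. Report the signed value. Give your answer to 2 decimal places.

At P = 52.6, Q = 273.800.
dQ/dP = −17.
ε = (dQ/dP)(P/Q) = (-17)(52.6/273.800).
|ε| > 1, so demand is elastic at this price.

-3.27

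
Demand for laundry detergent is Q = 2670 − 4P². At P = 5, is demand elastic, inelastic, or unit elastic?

Q = 2570, dQ/dP = -40.
ε = (dQ/dP)(P/Q) ≈ -0.078.
|ε| = 0.08 < 1.

inelastic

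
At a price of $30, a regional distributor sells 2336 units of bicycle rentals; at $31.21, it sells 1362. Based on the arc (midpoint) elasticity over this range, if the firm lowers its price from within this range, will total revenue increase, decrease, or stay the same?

increase

Arc ε = (-974/1.21)(30.61/1849.0) ≈ -13.324.
|ε| = 13.32 > 1, so demand is elastic. A price cut therefore raises total revenue.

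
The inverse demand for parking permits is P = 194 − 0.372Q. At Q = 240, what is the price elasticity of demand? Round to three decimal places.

At Q = 240, P = 194 − 0.372(240) = 104.72.
dP/dQ = −0.372, so dQ/dP = 1/(−0.372) = -2.688.
ε = (dQ/dP)(P/Q) = (-2.688)(104.72/240).

-1.173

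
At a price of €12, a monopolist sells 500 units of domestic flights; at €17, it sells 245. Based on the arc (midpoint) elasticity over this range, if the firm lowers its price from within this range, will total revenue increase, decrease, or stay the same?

increase

Arc ε = (-255/5)(14.50/372.5) ≈ -1.985.
|ε| = 1.99 > 1, so demand is elastic. A price cut therefore raises total revenue.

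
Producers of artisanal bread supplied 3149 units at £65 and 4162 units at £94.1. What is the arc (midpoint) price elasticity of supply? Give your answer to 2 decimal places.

0.76

ΔQ = 4162 − 3149 = 1013; ΔP = 94.1 − 65 = 29.1.
Midpoints: P̄ = 79.55, Q̄ = 3655.5.
ε_s = (ΔQ/ΔP)(P̄/Q̄) = (1013/29.1)(79.55/3655.5).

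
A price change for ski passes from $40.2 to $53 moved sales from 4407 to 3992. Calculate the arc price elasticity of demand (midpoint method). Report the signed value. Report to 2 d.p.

-0.36

ΔQ = 3992 − 4407 = -415; ΔP = 53 − 40.2 = 12.8.
Midpoints: P̄ = 46.60, Q̄ = 4199.5.
ε = (ΔQ/ΔP)(P̄/Q̄) = (-415/12.8)(46.60/4199.5).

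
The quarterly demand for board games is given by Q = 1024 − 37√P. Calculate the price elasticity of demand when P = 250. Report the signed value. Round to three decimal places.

At P = 250, Q = 438.979.
dQ/dP = −37/(2√P) = -1.170.
ε = (dQ/dP)(P/Q) = (-1.170)(250/438.979).

-0.666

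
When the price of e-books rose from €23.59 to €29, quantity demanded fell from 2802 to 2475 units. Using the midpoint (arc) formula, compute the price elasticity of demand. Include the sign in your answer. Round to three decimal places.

-0.602

ΔQ = 2475 − 2802 = -327; ΔP = 29 − 23.59 = 5.41.
Midpoints: P̄ = 26.30, Q̄ = 2638.5.
ε = (ΔQ/ΔP)(P̄/Q̄) = (-327/5.41)(26.30/2638.5).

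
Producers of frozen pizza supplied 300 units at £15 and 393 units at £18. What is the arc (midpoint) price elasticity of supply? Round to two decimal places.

1.48

ΔQ = 393 − 300 = 93; ΔP = 18 − 15 = 3.
Midpoints: P̄ = 16.50, Q̄ = 346.5.
ε_s = (ΔQ/ΔP)(P̄/Q̄) = (93/3)(16.50/346.5).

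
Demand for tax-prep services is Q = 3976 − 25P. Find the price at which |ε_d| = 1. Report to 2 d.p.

79.52

For linear demand Q = a − bP, ε = −bP/(a − bP). |ε| = 1 when bP = a − bP, i.e. P = a/(2b).
P = 3976/(2·25) = 3976/50 = 79.5200.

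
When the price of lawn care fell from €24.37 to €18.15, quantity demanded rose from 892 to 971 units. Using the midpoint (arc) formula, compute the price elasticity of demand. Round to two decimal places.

-0.29

ΔQ = 971 − 892 = 79; ΔP = 18.15 − 24.37 = -6.22.
Midpoints: P̄ = 21.26, Q̄ = 931.5.
ε = (ΔQ/ΔP)(P̄/Q̄) = (79/-6.22)(21.26/931.5).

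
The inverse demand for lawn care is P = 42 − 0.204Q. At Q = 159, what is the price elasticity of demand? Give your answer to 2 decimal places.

At Q = 159, P = 42 − 0.204(159) = 9.56.
dP/dQ = −0.204, so dQ/dP = 1/(−0.204) = -4.902.
ε = (dQ/dP)(P/Q) = (-4.902)(9.56/159).

-0.29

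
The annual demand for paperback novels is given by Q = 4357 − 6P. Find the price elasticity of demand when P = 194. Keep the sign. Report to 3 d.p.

At P = 194, Q = 3193.
dQ/dP = −6.
ε = (dQ/dP)(P/Q) = (-6)(194/3193).

-0.365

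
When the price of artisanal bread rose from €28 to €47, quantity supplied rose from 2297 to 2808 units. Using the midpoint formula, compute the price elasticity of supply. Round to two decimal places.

ΔQ = 2808 − 2297 = 511; ΔP = 47 − 28 = 19.
Midpoints: P̄ = 37.50, Q̄ = 2552.5.
ε_s = (ΔQ/ΔP)(P̄/Q̄) = (511/19)(37.50/2552.5).

0.40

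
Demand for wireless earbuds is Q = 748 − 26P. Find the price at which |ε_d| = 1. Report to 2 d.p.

For linear demand Q = a − bP, ε = −bP/(a − bP). |ε| = 1 when bP = a − bP, i.e. P = a/(2b).
P = 748/(2·26) = 748/52 = 14.3846.

14.38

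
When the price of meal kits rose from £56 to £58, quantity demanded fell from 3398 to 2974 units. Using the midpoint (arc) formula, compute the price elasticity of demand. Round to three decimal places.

ΔQ = 2974 − 3398 = -424; ΔP = 58 − 56 = 2.
Midpoints: P̄ = 57.00, Q̄ = 3186.0.
ε = (ΔQ/ΔP)(P̄/Q̄) = (-424/2)(57.00/3186.0).

-3.793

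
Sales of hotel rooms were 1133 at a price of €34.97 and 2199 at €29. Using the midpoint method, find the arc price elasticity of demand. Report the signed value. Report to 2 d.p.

ΔQ = 2199 − 1133 = 1066; ΔP = 29 − 34.97 = -5.97.
Midpoints: P̄ = 31.98, Q̄ = 1666.0.
ε = (ΔQ/ΔP)(P̄/Q̄) = (1066/-5.97)(31.98/1666.0).

-3.43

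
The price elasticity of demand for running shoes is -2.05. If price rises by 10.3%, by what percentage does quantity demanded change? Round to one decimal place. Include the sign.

-21.1%

%ΔQ ≈ ε × %ΔP = (-2.05)(10.3%) = -21.11%.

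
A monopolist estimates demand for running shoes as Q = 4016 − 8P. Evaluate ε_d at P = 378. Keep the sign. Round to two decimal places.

-3.05

At P = 378, Q = 992.
dQ/dP = −8.
ε = (dQ/dP)(P/Q) = (-8)(378/992).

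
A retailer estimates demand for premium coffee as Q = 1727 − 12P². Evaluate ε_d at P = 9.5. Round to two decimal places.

-3.36

At P = 9.5, Q = 644.
dQ/dP = −24P = -228.
ε = (dQ/dP)(P/Q) = (-228)(9.5/644).
|ε| > 1, so demand is elastic at this price.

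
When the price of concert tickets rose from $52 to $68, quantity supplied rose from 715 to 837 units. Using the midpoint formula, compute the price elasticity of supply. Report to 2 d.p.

ΔQ = 837 − 715 = 122; ΔP = 68 − 52 = 16.
Midpoints: P̄ = 60.00, Q̄ = 776.0.
ε_s = (ΔQ/ΔP)(P̄/Q̄) = (122/16)(60.00/776.0).

0.59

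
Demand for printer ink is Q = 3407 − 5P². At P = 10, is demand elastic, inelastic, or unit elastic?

inelastic

Q = 2907, dQ/dP = -100.
ε = (dQ/dP)(P/Q) ≈ -0.344.
|ε| = 0.34 < 1.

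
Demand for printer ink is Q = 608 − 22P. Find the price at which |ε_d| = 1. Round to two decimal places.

13.82

For linear demand Q = a − bP, ε = −bP/(a − bP). |ε| = 1 when bP = a − bP, i.e. P = a/(2b).
P = 608/(2·22) = 608/44 = 13.8182.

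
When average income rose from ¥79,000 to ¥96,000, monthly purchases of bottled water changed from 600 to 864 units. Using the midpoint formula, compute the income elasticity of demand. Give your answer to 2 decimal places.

1.86

ΔQ = 264, ΔI = 17000. Midpoints: Ī = 87,500, Q̄ = 732.0.
ε_I = (ΔQ/ΔI)(Ī/Q̄) = (264/17000)(87500/732.0).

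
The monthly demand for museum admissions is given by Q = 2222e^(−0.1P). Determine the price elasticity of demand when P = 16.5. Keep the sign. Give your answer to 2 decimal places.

At P = 16.5, Q = 426.735.
dQ/dP = −0.1·2222e^(−0.1P) = −0.1Q = -42.673.
ε = (dQ/dP)(P/Q) = (-42.673)(16.5/426.735).
|ε| > 1, so demand is elastic at this price.

-1.65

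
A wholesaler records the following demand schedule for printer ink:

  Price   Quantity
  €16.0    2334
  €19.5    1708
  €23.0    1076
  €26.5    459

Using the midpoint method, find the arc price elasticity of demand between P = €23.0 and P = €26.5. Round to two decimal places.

-5.68

At P = 23.0, Q = 1076; at P = 26.5, Q = 459.
ΔQ = -617, ΔP = 3.5. Midpoints: P̄ = 24.75, Q̄ = 767.5.
ε = (ΔQ/ΔP)(P̄/Q̄) = (-617/3.5)(24.75/767.5).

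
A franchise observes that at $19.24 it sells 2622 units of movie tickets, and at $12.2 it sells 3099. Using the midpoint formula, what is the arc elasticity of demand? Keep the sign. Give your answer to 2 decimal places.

-0.37

ΔQ = 3099 − 2622 = 477; ΔP = 12.2 − 19.24 = -7.04.
Midpoints: P̄ = 15.72, Q̄ = 2860.5.
ε = (ΔQ/ΔP)(P̄/Q̄) = (477/-7.04)(15.72/2860.5).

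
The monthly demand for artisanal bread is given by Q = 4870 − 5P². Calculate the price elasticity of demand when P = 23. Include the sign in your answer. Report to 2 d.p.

At P = 23, Q = 2225.
dQ/dP = −10P = -230.
ε = (dQ/dP)(P/Q) = (-230)(23/2225).

-2.38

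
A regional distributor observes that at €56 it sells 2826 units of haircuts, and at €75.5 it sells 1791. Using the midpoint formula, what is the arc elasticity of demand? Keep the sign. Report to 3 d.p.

ΔQ = 1791 − 2826 = -1035; ΔP = 75.5 − 56 = 19.5.
Midpoints: P̄ = 65.75, Q̄ = 2308.5.
ε = (ΔQ/ΔP)(P̄/Q̄) = (-1035/19.5)(65.75/2308.5).

-1.512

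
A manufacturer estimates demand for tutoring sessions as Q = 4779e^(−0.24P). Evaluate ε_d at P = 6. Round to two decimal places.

-1.44

At P = 6, Q = 1132.278.
dQ/dP = −0.24·4779e^(−0.24P) = −0.24Q = -271.747.
ε = (dQ/dP)(P/Q) = (-271.747)(6/1132.278).
|ε| > 1, so demand is elastic at this price.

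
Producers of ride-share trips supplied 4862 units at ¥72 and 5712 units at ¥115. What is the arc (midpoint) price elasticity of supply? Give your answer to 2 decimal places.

0.35

ΔQ = 5712 − 4862 = 850; ΔP = 115 − 72 = 43.
Midpoints: P̄ = 93.50, Q̄ = 5287.0.
ε_s = (ΔQ/ΔP)(P̄/Q̄) = (850/43)(93.50/5287.0).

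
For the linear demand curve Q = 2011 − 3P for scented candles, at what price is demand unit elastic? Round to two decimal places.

335.17

For linear demand Q = a − bP, ε = −bP/(a − bP). |ε| = 1 when bP = a − bP, i.e. P = a/(2b).
P = 2011/(2·3) = 2011/6 = 335.1667.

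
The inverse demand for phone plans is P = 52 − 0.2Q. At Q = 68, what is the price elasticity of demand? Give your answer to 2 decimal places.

At Q = 68, P = 52 − 0.2(68) = 38.40.
dP/dQ = −0.2, so dQ/dP = 1/(−0.2) = -5.000.
ε = (dQ/dP)(P/Q) = (-5.000)(38.40/68).

-2.82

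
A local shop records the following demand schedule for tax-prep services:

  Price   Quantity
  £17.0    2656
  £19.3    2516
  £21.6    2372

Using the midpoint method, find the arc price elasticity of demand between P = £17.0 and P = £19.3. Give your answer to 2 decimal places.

At P = 17.0, Q = 2656; at P = 19.3, Q = 2516.
ΔQ = -140, ΔP = 2.3. Midpoints: P̄ = 18.15, Q̄ = 2586.0.
ε = (ΔQ/ΔP)(P̄/Q̄) = (-140/2.3)(18.15/2586.0).

-0.43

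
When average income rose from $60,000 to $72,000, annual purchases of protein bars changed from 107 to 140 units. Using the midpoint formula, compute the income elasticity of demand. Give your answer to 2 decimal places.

1.47

ΔQ = 33, ΔI = 12000. Midpoints: Ī = 66,000, Q̄ = 123.5.
ε_I = (ΔQ/ΔI)(Ī/Q̄) = (33/12000)(66000/123.5).
ε_I > 0, so the good is normal.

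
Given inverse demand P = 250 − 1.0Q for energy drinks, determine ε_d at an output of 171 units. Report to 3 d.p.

At Q = 171, P = 250 − 1.0(171) = 79.00.
dP/dQ = −1.0, so dQ/dP = 1/(−1.0) = -1.000.
ε = (dQ/dP)(P/Q) = (-1.000)(79.00/171).

-0.462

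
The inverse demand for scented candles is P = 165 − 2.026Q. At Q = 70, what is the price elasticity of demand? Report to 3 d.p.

At Q = 70, P = 165 − 2.026(70) = 23.18.
dP/dQ = −2.026, so dQ/dP = 1/(−2.026) = -0.494.
ε = (dQ/dP)(P/Q) = (-0.494)(23.18/70).

-0.163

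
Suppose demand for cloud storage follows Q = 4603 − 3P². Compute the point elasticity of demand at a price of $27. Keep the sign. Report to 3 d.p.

At P = 27, Q = 2416.
dQ/dP = −6P = -162.
ε = (dQ/dP)(P/Q) = (-162)(27/2416).

-1.810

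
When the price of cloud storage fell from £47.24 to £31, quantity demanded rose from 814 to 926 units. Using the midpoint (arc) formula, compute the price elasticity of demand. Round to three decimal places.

ΔQ = 926 − 814 = 112; ΔP = 31 − 47.24 = -16.24.
Midpoints: P̄ = 39.12, Q̄ = 870.0.
ε = (ΔQ/ΔP)(P̄/Q̄) = (112/-16.24)(39.12/870.0).

-0.310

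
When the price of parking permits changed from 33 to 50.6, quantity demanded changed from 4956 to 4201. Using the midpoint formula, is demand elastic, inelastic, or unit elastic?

inelastic

Arc ε ≈ -0.392.
|ε| = 0.39 < 1.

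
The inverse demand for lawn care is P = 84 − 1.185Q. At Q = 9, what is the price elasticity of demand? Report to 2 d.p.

At Q = 9, P = 84 − 1.185(9) = 73.33.
dP/dQ = −1.185, so dQ/dP = 1/(−1.185) = -0.844.
ε = (dQ/dP)(P/Q) = (-0.844)(73.33/9).

-6.88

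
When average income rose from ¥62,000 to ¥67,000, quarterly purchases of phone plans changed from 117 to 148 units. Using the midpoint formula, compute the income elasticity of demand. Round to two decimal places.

3.02

ΔQ = 31, ΔI = 5000. Midpoints: Ī = 64,500, Q̄ = 132.5.
ε_I = (ΔQ/ΔI)(Ī/Q̄) = (31/5000)(64500/132.5).
ε_I > 0, so the good is normal.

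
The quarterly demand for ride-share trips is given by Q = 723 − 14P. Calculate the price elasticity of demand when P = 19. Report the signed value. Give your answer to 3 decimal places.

-0.582

At P = 19, Q = 457.
dQ/dP = −14.
ε = (dQ/dP)(P/Q) = (-14)(19/457).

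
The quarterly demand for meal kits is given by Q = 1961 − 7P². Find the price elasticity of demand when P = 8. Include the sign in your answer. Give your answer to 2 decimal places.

-0.59

At P = 8, Q = 1513.
dQ/dP = −14P = -112.
ε = (dQ/dP)(P/Q) = (-112)(8/1513).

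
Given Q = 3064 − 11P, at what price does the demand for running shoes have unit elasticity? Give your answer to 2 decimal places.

139.27

For linear demand Q = a − bP, ε = −bP/(a − bP). |ε| = 1 when bP = a − bP, i.e. P = a/(2b).
P = 3064/(2·11) = 3064/22 = 139.2727.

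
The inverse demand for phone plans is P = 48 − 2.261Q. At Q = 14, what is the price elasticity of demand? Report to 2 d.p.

At Q = 14, P = 48 − 2.261(14) = 16.35.
dP/dQ = −2.261, so dQ/dP = 1/(−2.261) = -0.442.
ε = (dQ/dP)(P/Q) = (-0.442)(16.35/14).

-0.52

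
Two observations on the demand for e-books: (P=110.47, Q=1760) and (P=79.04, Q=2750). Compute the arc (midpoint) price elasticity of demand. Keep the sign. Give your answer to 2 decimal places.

ΔQ = 2750 − 1760 = 990; ΔP = 79.04 − 110.47 = -31.43.
Midpoints: P̄ = 94.75, Q̄ = 2255.0.
ε = (ΔQ/ΔP)(P̄/Q̄) = (990/-31.43)(94.75/2255.0).

-1.32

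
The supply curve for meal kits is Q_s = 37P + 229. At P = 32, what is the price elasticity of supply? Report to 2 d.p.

At P = 32, Q_s = 1413.
dQ_s/dP = 37.
ε_s = (dQ_s/dP)(P/Q_s) = (37)(32/1413).

0.84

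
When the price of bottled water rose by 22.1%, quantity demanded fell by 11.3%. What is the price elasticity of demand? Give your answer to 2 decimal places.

-0.51

ε = %ΔQ / %ΔP = (-11.3)/(22.1) = -0.511.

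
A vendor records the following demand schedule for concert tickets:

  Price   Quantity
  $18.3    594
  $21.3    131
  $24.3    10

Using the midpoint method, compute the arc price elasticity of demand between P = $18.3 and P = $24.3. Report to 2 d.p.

-6.86

At P = 18.3, Q = 594; at P = 24.3, Q = 10.
ΔQ = -584, ΔP = 6.0. Midpoints: P̄ = 21.30, Q̄ = 302.0.
ε = (ΔQ/ΔP)(P̄/Q̄) = (-584/6.0)(21.30/302.0).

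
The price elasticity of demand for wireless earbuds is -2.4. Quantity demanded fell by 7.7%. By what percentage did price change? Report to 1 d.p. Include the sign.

3.2%

%ΔP ≈ %ΔQ / ε = (-7.7%)/(-2.4) = 3.21%.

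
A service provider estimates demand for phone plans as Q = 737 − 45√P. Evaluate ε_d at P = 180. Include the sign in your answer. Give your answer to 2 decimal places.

-2.27

At P = 180, Q = 133.262.
dQ/dP = −45/(2√P) = -1.677.
ε = (dQ/dP)(P/Q) = (-1.677)(180/133.262).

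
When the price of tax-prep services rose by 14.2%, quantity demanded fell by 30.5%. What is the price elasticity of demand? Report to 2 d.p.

ε = %ΔQ / %ΔP = (-30.5)/(14.2) = -2.148.

-2.15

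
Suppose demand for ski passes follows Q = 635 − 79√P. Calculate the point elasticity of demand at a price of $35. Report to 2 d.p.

-1.39

At P = 35, Q = 167.630.
dQ/dP = −79/(2√P) = -6.677.
ε = (dQ/dP)(P/Q) = (-6.677)(35/167.630).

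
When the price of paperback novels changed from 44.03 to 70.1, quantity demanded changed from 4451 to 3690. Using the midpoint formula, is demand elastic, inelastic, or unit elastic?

Arc ε ≈ -0.409.
|ε| = 0.41 < 1.

inelastic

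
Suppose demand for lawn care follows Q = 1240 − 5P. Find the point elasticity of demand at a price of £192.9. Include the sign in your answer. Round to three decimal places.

-3.501

At P = 192.9, Q = 275.500.
dQ/dP = −5.
ε = (dQ/dP)(P/Q) = (-5)(192.9/275.500).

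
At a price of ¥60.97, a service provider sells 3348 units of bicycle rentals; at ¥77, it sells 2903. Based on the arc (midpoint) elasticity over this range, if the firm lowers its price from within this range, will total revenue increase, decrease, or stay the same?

decrease

Arc ε = (-445/16.03)(68.98/3125.5) ≈ -0.613.
|ε| = 0.61 < 1, so demand is inelastic. A price cut therefore reduces total revenue.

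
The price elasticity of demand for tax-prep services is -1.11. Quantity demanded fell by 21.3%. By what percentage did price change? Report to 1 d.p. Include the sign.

%ΔP ≈ %ΔQ / ε = (-21.3%)/(-1.11) = 19.19%.

19.2%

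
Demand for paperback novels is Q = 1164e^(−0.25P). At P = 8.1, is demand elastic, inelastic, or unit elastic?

Q = 153.641, dQ/dP = -38.410.
ε = (dQ/dP)(P/Q) ≈ -2.025.
|ε| = 2.02 > 1.

elastic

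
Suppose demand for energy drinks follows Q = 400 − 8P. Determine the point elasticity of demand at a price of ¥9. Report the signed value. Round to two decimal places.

At P = 9, Q = 328.
dQ/dP = −8.
ε = (dQ/dP)(P/Q) = (-8)(9/328).
|ε| < 1, so demand is inelastic at this price.

-0.22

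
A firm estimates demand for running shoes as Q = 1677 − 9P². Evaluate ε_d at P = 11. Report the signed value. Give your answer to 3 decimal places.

-3.704

At P = 11, Q = 588.
dQ/dP = −18P = -198.
ε = (dQ/dP)(P/Q) = (-198)(11/588).
|ε| > 1, so demand is elastic at this price.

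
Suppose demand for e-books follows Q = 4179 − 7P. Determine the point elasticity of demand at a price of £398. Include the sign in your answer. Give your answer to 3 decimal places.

-2.000

At P = 398, Q = 1393.
dQ/dP = −7.
ε = (dQ/dP)(P/Q) = (-7)(398/1393).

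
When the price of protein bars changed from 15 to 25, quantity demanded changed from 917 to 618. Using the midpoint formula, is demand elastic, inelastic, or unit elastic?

Arc ε ≈ -0.779.
|ε| = 0.78 < 1.

inelastic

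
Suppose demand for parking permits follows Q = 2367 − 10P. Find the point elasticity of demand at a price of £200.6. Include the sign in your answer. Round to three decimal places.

At P = 200.6, Q = 361.
dQ/dP = −10.
ε = (dQ/dP)(P/Q) = (-10)(200.6/361).

-5.557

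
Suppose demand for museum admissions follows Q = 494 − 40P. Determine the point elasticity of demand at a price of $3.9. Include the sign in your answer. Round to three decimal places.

-0.462

At P = 3.9, Q = 338.
dQ/dP = −40.
ε = (dQ/dP)(P/Q) = (-40)(3.9/338).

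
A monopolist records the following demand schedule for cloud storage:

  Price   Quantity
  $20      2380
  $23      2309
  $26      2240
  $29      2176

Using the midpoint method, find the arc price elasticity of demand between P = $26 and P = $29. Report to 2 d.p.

-0.27

At P = 26, Q = 2240; at P = 29, Q = 2176.
ΔQ = -64, ΔP = 3. Midpoints: P̄ = 27.50, Q̄ = 2208.0.
ε = (ΔQ/ΔP)(P̄/Q̄) = (-64/3)(27.50/2208.0).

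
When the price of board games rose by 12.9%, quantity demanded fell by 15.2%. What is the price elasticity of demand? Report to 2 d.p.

ε = %ΔQ / %ΔP = (-15.2)/(12.9) = -1.178.

-1.18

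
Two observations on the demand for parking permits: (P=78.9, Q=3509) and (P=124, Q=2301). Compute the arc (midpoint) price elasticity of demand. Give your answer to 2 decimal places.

ΔQ = 2301 − 3509 = -1208; ΔP = 124 − 78.9 = 45.1.
Midpoints: P̄ = 101.45, Q̄ = 2905.0.
ε = (ΔQ/ΔP)(P̄/Q̄) = (-1208/45.1)(101.45/2905.0).

-0.94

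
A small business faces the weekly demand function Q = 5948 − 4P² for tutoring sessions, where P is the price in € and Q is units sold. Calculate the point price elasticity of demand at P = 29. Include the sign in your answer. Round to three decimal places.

At P = 29, Q = 2584.
dQ/dP = −8P = -232.
ε = (dQ/dP)(P/Q) = (-232)(29/2584).

-2.604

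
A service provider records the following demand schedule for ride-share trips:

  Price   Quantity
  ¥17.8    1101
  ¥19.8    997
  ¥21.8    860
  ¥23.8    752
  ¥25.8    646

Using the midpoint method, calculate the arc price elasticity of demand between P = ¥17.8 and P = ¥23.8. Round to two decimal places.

-1.31

At P = 17.8, Q = 1101; at P = 23.8, Q = 752.
ΔQ = -349, ΔP = 6.0. Midpoints: P̄ = 20.80, Q̄ = 926.5.
ε = (ΔQ/ΔP)(P̄/Q̄) = (-349/6.0)(20.80/926.5).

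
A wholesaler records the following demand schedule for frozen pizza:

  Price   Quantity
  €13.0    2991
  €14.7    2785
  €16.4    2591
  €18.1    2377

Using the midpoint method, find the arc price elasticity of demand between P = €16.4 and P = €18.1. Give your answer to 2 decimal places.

At P = 16.4, Q = 2591; at P = 18.1, Q = 2377.
ΔQ = -214, ΔP = 1.7. Midpoints: P̄ = 17.25, Q̄ = 2484.0.
ε = (ΔQ/ΔP)(P̄/Q̄) = (-214/1.7)(17.25/2484.0).

-0.87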